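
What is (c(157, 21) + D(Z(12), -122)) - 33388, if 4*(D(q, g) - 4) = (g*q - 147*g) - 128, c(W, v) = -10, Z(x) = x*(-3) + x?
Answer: -56421/2 ≈ -28211.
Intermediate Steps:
Z(x) = -2*x (Z(x) = -3*x + x = -2*x)
D(q, g) = -28 - 147*g/4 + g*q/4 (D(q, g) = 4 + ((g*q - 147*g) - 128)/4 = 4 + ((-147*g + g*q) - 128)/4 = 4 + (-128 - 147*g + g*q)/4 = 4 + (-32 - 147*g/4 + g*q/4) = -28 - 147*g/4 + g*q/4)
(c(157, 21) + D(Z(12), -122)) - 33388 = (-10 + (-28 - 147/4*(-122) + (¼)*(-122)*(-2*12))) - 33388 = (-10 + (-28 + 8967/2 + (¼)*(-122)*(-24))) - 33388 = (-10 + (-28 + 8967/2 + 732)) - 33388 = (-10 + 10375/2) - 33388 = 10355/2 - 33388 = -56421/2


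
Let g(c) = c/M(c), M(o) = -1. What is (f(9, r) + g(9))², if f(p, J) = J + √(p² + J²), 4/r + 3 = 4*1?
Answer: (-5 + √97)² ≈ 23.511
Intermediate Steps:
g(c) = -c (g(c) = c/(-1) = c*(-1) = -c)
r = 4 (r = 4/(-3 + 4*1) = 4/(-3 + 4) = 4/1 = 4*1 = 4)
f(p, J) = J + √(J² + p²)
(f(9, r) + g(9))² = ((4 + √(4² + 9²)) - 1*9)² = ((4 + √(16 + 81)) - 9)² = ((4 + √97) - 9)² = (-5 + √97)²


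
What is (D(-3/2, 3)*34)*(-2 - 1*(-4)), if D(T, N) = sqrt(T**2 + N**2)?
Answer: 102*sqrt(5) ≈ 228.08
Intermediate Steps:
D(T, N) = sqrt(N**2 + T**2)
(D(-3/2, 3)*34)*(-2 - 1*(-4)) = (sqrt(3**2 + (-3/2)**2)*34)*(-2 - 1*(-4)) = (sqrt(9 + (-3*1/2)**2)*34)*(-2 + 4) = (sqrt(9 + (-3/2)**2)*34)*2 = (sqrt(9 + 9/4)*34)*2 = (sqrt(45/4)*34)*2 = ((3*sqrt(5)/2)*34)*2 = (51*sqrt(5))*2 = 102*sqrt(5)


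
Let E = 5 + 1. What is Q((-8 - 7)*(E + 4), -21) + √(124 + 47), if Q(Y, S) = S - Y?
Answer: 129 + 3*√19 ≈ 142.08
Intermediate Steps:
E = 6
Q((-8 - 7)*(E + 4), -21) + √(124 + 47) = (-21 - (-8 - 7)*(6 + 4)) + √(124 + 47) = (-21 - (-15)*10) + √171 = (-21 - 1*(-150)) + 3*√19 = (-21 + 150) + 3*√19 = 129 + 3*√19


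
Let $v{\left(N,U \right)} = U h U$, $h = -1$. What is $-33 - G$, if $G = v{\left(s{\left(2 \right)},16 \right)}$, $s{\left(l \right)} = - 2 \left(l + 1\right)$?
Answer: $223$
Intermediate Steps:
$s{\left(l \right)} = -2 - 2 l$ ($s{\left(l \right)} = - 2 \left(1 + l\right) = -2 - 2 l$)
$v{\left(N,U \right)} = - U^{2}$ ($v{\left(N,U \right)} = U \left(-1\right) U = - U U = - U^{2}$)
$G = -256$ ($G = - 16^{2} = \left(-1\right) 256 = -256$)
$-33 - G = -33 - -256 = -33 + 256 = 223$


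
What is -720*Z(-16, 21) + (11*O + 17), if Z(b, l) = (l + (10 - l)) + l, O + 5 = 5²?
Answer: -22083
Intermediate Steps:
O = 20 (O = -5 + 5² = -5 + 25 = 20)
Z(b, l) = 10 + l
-720*Z(-16, 21) + (11*O + 17) = -720*(10 + 21) + (11*20 + 17) = -720*31 + (220 + 17) = -22320 + 237 = -22083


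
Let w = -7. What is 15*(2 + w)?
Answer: -75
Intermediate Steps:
15*(2 + w) = 15*(2 - 7) = 15*(-5) = -75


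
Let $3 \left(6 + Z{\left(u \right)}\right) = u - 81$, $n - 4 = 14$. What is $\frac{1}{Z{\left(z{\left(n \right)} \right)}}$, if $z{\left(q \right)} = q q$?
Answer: $\frac{1}{75} \approx 0.013333$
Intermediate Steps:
$n = 18$ ($n = 4 + 14 = 18$)
$z{\left(q \right)} = q^{2}$
$Z{\left(u \right)} = -33 + \frac{u}{3}$ ($Z{\left(u \right)} = -6 + \frac{u - 81}{3} = -6 + \frac{-81 + u}{3} = -6 + \left(-27 + \frac{u}{3}\right) = -33 + \frac{u}{3}$)
$\frac{1}{Z{\left(z{\left(n \right)} \right)}} = \frac{1}{-33 + \frac{18^{2}}{3}} = \frac{1}{-33 + \frac{1}{3} \cdot 324} = \frac{1}{-33 + 108} = \frac{1}{75}$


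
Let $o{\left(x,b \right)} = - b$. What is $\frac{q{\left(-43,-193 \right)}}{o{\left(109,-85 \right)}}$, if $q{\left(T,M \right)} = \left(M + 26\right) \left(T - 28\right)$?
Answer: $\frac{11857}{85} \approx 139.49$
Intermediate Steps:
$q{\left(T,M \right)} = \left(-28 + T\right) \left(26 + M\right)$ ($q{\left(T,M \right)} = \left(26 + M\right) \left(-28 + T\right) = \left(-28 + T\right) \left(26 + M\right)$)
$\frac{q{\left(-43,-193 \right)}}{o{\left(109,-85 \right)}} = \frac{-728 - -5404 + 26 \left(-43\right) - -8299}{\left(-1\right) \left(-85\right)} = \frac{-728 + 5404 - 1118 + 8299}{85} = 11857 \cdot \frac{1}{85} = \frac{11857}{85}$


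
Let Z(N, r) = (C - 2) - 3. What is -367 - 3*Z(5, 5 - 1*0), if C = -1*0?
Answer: -352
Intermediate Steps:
C = 0
Z(N, r) = -5 (Z(N, r) = (0 - 2) - 3 = -2 - 3 = -5)
-367 - 3*Z(5, 5 - 1*0) = -367 - 3*(-5) = -367 - 1*(-15) = -367 + 15 = -352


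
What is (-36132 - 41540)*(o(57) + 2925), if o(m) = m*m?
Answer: -479546928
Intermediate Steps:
o(m) = m**2
(-36132 - 41540)*(o(57) + 2925) = (-36132 - 41540)*(57**2 + 2925) = -77672*(3249 + 2925) = -77672*6174 = -479546928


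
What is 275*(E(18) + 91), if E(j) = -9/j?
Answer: 49775/2 ≈ 24888.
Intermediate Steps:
275*(E(18) + 91) = 275*(-9/18 + 91) = 275*(-9*1/18 + 91) = 275*(-½ + 91) = 275*(181/2) = 49775/2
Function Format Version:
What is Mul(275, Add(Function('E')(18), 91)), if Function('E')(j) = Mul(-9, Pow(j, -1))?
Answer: Rational(49775, 2) ≈ 24888.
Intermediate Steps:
Mul(275, Add(Function('E')(18), 91)) = Mul(275, Add(Mul(-9, Pow(18, -1)), 91)) = Mul(275, Add(Mul(-9, Rational(1, 18)), 91)) = Mul(275, Add(Rational(-1, 2), 91)) = Mul(275, Rational(181, 2)) = Rational(49775, 2)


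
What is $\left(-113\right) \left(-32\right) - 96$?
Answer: $3520$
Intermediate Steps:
$\left(-113\right) \left(-32\right) - 96 = 3616 - 96 = 3520$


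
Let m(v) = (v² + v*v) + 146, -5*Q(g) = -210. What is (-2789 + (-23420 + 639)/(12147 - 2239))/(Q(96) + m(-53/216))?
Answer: -161290917576/10870247621 ≈ -14.838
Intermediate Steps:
Q(g) = 42 (Q(g) = -⅕*(-210) = 42)
m(v) = 146 + 2*v² (m(v) = (v² + v²) + 146 = 2*v² + 146 = 146 + 2*v²)
(-2789 + (-23420 + 639)/(12147 - 2239))/(Q(96) + m(-53/216)) = (-2789 + (-23420 + 639)/(12147 - 2239))/(42 + (146 + 2*(-53/216)²)) = (-2789 - 22781/9908)/(42 + (146 + 2*(-53*1/216)²)) = (-2789 - 22781*1/9908)/(42 + (146 + 2*(-53/216)²)) = (-2789 - 22781/9908)/(42 + (146 + 2*(2809/46656))) = -27656193/(9908*(42 + (146 + 2809/23328))) = -27656193/(9908*(42 + 3408697/23328)) = -27656193/(9908*4388473/23328) = -27656193/9908*23328/4388473 = -161290917576/10870247621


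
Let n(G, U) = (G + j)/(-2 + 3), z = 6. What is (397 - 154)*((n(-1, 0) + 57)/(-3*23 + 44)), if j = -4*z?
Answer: -7776/25 ≈ -311.04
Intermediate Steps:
j = -24 (j = -4*6 = -24)
n(G, U) = -24 + G (n(G, U) = (G - 24)/(-2 + 3) = (-24 + G)/1 = (-24 + G)*1 = -24 + G)
(397 - 154)*((n(-1, 0) + 57)/(-3*23 + 44)) = (397 - 154)*(((-24 - 1) + 57)/(-3*23 + 44)) = 243*((-25 + 57)/(-69 + 44)) = 243*(32/(-25)) = 243*(32*(-1/25)) = 243*(-32/25) = -7776/25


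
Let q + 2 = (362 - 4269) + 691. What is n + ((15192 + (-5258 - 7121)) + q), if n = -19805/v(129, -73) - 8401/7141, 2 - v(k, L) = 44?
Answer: 19606253/299922 ≈ 65.371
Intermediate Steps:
v(k, L) = -42 (v(k, L) = 2 - 1*44 = 2 - 44 = -42)
q = -3218 (q = -2 + ((362 - 4269) + 691) = -2 + (-3907 + 691) = -2 - 3216 = -3218)
n = 141074663/299922 (n = -19805/(-42) - 8401/7141 = -19805*(-1/42) - 8401*1/7141 = 19805/42 - 8401/7141 = 141074663/299922 ≈ 470.37)
n + ((15192 + (-5258 - 7121)) + q) = 141074663/299922 + ((15192 + (-5258 - 7121)) - 3218) = 141074663/299922 + ((15192 - 12379) - 3218) = 141074663/299922 + (2813 - 3218) = 141074663/299922 - 405 = 19606253/299922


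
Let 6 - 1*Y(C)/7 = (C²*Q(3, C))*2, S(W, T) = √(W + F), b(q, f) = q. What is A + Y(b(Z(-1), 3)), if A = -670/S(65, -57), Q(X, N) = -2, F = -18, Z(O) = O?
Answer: 70 - 670*√47/47 ≈ -27.730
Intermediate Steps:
S(W, T) = √(-18 + W) (S(W, T) = √(W - 18) = √(-18 + W))
Y(C) = 42 + 28*C² (Y(C) = 42 - 7*C²*(-2)*2 = 42 - 7*(-2*C²)*2 = 42 - (-28)*C² = 42 + 28*C²)
A = -670*√47/47 (A = -670/√(-18 + 65) = -670*√47/47 ≈ -97.729)
A + Y(b(Z(-1), 3)) = -670*√47/47 + (42 + 28*(-1)²) = -670*√47/47 + (42 + 28*1) = -670*√47/47 + (42 + 28) = -670*√47/47 + 70 = 70 - 670*√47/47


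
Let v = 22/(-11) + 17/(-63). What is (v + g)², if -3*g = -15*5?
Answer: 2050624/3969 ≈ 516.66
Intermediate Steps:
v = -143/63 (v = 22*(-1/11) + 17*(-1/63) = -2 - 17/63 = -143/63 ≈ -2.2698)
g = 25 (g = -(-5)*5 = -⅓*(-75) = 25)
(v + g)² = (-143/63 + 25)² = (1432/63)² = 2050624/3969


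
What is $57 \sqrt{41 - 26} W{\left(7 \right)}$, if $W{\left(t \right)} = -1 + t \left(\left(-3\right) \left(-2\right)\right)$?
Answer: $2337 \sqrt{15} \approx 9051.2$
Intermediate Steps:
$W{\left(t \right)} = -1 + 6 t$ ($W{\left(t \right)} = -1 + t 6 = -1 + 6 t$)
$57 \sqrt{41 - 26} W{\left(7 \right)} = 57 \sqrt{41 - 26} \left(-1 + 6 \cdot 7\right) = 57 \sqrt{41 - 26} \left(-1 + 42\right) = 57 \sqrt{15} \cdot 41 = 2337 \sqrt{15}$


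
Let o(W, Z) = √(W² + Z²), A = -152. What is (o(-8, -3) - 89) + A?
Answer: -241 + √73 ≈ -232.46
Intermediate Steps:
(o(-8, -3) - 89) + A = (√((-8)² + (-3)²) - 89) - 152 = (√(64 + 9) - 89) - 152 = (√73 - 89) - 152 = (-89 + √73) - 152 = -241 + √73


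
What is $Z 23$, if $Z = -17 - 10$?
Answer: $-621$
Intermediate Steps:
$Z = -27$
$Z 23 = \left(-27\right) 23 = -621$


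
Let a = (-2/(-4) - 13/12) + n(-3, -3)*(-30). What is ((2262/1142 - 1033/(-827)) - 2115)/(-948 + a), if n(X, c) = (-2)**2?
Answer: 11966565300/6055238591 ≈ 1.9762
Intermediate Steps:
n(X, c) = 4
a = -1447/12 (a = (-2/(-4) - 13/12) + 4*(-30) = (-2*(-1/4) - 13*1/12) - 120 = (1/2 - 13/12) - 120 = -7/12 - 120 = -1447/12 ≈ -120.58)
((2262/1142 - 1033/(-827)) - 2115)/(-948 + a) = ((2262/1142 - 1033/(-827)) - 2115)/(-948 - 1447/12) = ((2262*(1/1142) - 1033*(-1/827)) - 2115)/(-12823/12) = ((1131/571 + 1033/827) - 2115)*(-12/12823) = (1525180/472217 - 2115)*(-12/12823) = -997213775/472217*(-12/12823) = 11966565300/6055238591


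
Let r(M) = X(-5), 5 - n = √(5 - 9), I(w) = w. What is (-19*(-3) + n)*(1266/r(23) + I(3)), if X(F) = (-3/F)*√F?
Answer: 2*(3 - 422*I*√5)*(31 - I) ≈ -1701.2 - 58511.0*I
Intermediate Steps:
n = 5 - 2*I (n = 5 - √(5 - 9) = 5 - √(-4) = 5 - 2*I ≈ 5.0 - 2.0*I)
X(F) = -3/√F
r(M) = 3*I*√5/5 (r(M) = -(-3)*I*√5/5 = 3*I*√5/5)
(-19*(-3) + n)*(1266/r(23) + I(3)) = (-19*(-3) + (5 - 2*I))*(1266/((3*I*√5/5)) + 3) = (57 + (5 - 2*I))*(1266*(-I*√5/3) + 3) = (62 - 2*I)*(-422*I*√5 + 3) = (62 - 2*I)*(3 - 422*I*√5) = (3 - 422*I*√5)*(62 - 2*I)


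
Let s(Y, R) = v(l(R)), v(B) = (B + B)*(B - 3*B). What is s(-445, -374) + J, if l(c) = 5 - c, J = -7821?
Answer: -582385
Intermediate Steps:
v(B) = -4*B² (v(B) = (2*B)*(-2*B) = -4*B²)
s(Y, R) = -4*(5 - R)²
s(-445, -374) + J = -4*(-5 - 374)² - 7821 = -4*(-379)² - 7821 = -4*143641 - 7821 = -574564 - 7821 = -582385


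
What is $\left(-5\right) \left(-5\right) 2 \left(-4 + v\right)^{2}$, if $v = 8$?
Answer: $800$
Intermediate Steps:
$\left(-5\right) \left(-5\right) 2 \left(-4 + v\right)^{2} = \left(-5\right) \left(-5\right) 2 \left(-4 + 8\right)^{2} = 25 \cdot 2 \cdot 4^{2} = 50 \cdot 16 = 800$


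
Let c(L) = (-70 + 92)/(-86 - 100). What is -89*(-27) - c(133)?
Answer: 223490/93 ≈ 2403.1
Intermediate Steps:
c(L) = -11/93 (c(L) = 22/(-186) = 22*(-1/186) = -11/93)
-89*(-27) - c(133) = -89*(-27) - 1*(-11/93) = 2403 + 11/93 = 223490/93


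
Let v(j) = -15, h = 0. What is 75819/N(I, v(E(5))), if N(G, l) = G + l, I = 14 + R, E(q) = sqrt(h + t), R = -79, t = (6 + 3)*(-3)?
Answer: -75819/80 ≈ -947.74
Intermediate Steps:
t = -27 (t = 9*(-3) = -27)
E(q) = 3*I*sqrt(3) (E(q) = sqrt(0 - 27) = sqrt(-27) = 3*I*sqrt(3))
I = -65 (I = 14 - 79 = -65)
75819/N(I, v(E(5))) = 75819/(-65 - 15) = 75819/(-80) = 75819*(-1/80) = -75819/80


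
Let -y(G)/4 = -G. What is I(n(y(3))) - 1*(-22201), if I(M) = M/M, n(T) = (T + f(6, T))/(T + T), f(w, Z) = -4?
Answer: 22202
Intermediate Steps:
y(G) = 4*G (y(G) = -(-4)*G = 4*G)
n(T) = (-4 + T)/(2*T) (n(T) = (T - 4)/(T + T) = (-4 + T)/((2*T)) = (-4 + T)*(1/(2*T)) = (-4 + T)/(2*T))
I(M) = 1
I(n(y(3))) - 1*(-22201) = 1 - 1*(-22201) = 1 + 22201 = 22202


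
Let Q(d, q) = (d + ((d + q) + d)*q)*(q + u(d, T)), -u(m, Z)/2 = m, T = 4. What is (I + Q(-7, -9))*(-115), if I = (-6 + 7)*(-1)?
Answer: -114885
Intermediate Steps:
u(m, Z) = -2*m
I = -1 (I = 1*(-1) = -1)
Q(d, q) = (d + q*(q + 2*d))*(q - 2*d) (Q(d, q) = (d + ((d + q) + d)*q)*(q - 2*d) = (d + (q + 2*d)*q)*(q - 2*d) = (d + q*(q + 2*d))*(q - 2*d))
(I + Q(-7, -9))*(-115) = (-1 + ((-9)³ - 2*(-7)² - 7*(-9) - 4*(-9)*(-7)²))*(-115) = (-1 + (-729 - 2*49 + 63 - 4*(-9)*49))*(-115) = (-1 + (-729 - 98 + 63 + 1764))*(-115) = (-1 + 1000)*(-115) = 999*(-115) = -114885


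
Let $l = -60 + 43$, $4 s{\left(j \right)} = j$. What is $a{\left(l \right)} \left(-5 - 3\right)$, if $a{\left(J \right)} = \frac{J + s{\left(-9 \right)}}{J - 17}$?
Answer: $- \frac{77}{17} \approx -4.5294$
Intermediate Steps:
$s{\left(j \right)} = \frac{j}{4}$
$l = -17$
$a{\left(J \right)} = \frac{- \frac{9}{4} + J}{-17 + J}$ ($a{\left(J \right)} = \frac{J + \frac{1}{4} \left(-9\right)}{J - 17} = \frac{J - \frac{9}{4}}{-17 + J} = \frac{- \frac{9}{4} + J}{-17 + J}$)
$a{\left(l \right)} \left(-5 - 3\right) = \frac{- \frac{9}{4} - 17}{-17 - 17} \left(-5 - 3\right) = \frac{1}{-34} \left(- \frac{77}{4}\right) \left(-5 - 3\right) = \left(- \frac{1}{34}\right) \left(- \frac{77}{4}\right) \left(-8\right) = \frac{77}{136} \left(-8\right) = - \frac{77}{17}$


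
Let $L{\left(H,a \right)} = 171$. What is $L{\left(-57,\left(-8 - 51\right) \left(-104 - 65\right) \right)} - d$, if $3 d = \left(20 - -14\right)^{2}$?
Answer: $- \frac{643}{3} \approx -214.33$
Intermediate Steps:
$d = \frac{1156}{3}$ ($d = \frac{\left(20 - -14\right)^{2}}{3} = \frac{\left(20 + 14\right)^{2}}{3} = \frac{34^{2}}{3} = \frac{1}{3} \cdot 1156 = \frac{1156}{3} \approx 385.33$)
$L{\left(-57,\left(-8 - 51\right) \left(-104 - 65\right) \right)} - d = 171 - \frac{1156}{3} = - \frac{643}{3}$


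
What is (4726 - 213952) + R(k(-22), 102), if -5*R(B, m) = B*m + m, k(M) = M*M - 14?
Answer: -1094172/5 ≈ -2.1883e+5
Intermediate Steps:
k(M) = -14 + M² (k(M) = M² - 14 = -14 + M²)
R(B, m) = -m/5 - B*m/5 (R(B, m) = -(B*m + m)/5 = -(m + B*m)/5 = -m/5 - B*m/5)
(4726 - 213952) + R(k(-22), 102) = (4726 - 213952) - ⅕*102*(1 + (-14 + (-22)²)) = -209226 - ⅕*102*(1 + (-14 + 484)) = -209226 - ⅕*102*(1 + 470) = -209226 - ⅕*102*471 = -209226 - 48042/5 = -1094172/5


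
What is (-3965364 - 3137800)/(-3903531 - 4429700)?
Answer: 7103164/8333231 ≈ 0.85239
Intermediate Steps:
(-3965364 - 3137800)/(-3903531 - 4429700) = -7103164/(-8333231) = -7103164*(-1/8333231) = 7103164/8333231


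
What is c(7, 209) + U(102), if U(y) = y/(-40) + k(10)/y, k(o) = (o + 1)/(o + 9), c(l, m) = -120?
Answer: -2374909/19380 ≈ -122.54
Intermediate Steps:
k(o) = (1 + o)/(9 + o)
U(y) = -y/40 + 11/(19*y) (U(y) = y/(-40) + ((1 + 10)/(9 + 10))/y = y*(-1/40) + (11/19)/y = -y/40 + ((1/19)*11)/y = -y/40 + 11/(19*y))
c(7, 209) + U(102) = -120 + (-1/40*102 + (11/19)/102) = -120 + (-51/20 + (11/19)*(1/102)) = -120 + (-51/20 + 11/1938) = -120 - 49309/19380 = -2374909/19380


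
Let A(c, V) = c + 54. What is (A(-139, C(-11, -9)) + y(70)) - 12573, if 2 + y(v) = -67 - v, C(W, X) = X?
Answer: -12797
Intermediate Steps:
y(v) = -69 - v (y(v) = -2 + (-67 - v) = -69 - v)
A(c, V) = 54 + c
(A(-139, C(-11, -9)) + y(70)) - 12573 = ((54 - 139) + (-69 - 1*70)) - 12573 = (-85 + (-69 - 70)) - 12573 = (-85 - 139) - 12573 = -224 - 12573 = -12797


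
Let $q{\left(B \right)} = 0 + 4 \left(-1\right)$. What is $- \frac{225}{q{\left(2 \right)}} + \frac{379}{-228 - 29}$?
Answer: $\frac{56309}{1028} \approx 54.775$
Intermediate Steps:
$q{\left(B \right)} = -4$ ($q{\left(B \right)} = 0 - 4 = -4$)
$- \frac{225}{q{\left(2 \right)}} + \frac{379}{-228 - 29} = - \frac{225}{-4} + \frac{379}{-228 - 29} = \left(-225\right) \left(- \frac{1}{4}\right) + \frac{379}{-257} = \frac{225}{4} + 379 \left(- \frac{1}{257}\right) = \frac{225}{4} - \frac{379}{257} = \frac{56309}{1028}$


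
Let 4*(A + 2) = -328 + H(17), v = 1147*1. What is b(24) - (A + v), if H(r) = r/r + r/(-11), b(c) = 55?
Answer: -22173/22 ≈ -1007.9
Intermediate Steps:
H(r) = 1 - r/11 (H(r) = 1 + r*(-1/11) = 1 - r/11)
v = 1147
A = -1851/22 (A = -2 + (-328 + (1 - 1/11*17))/4 = -2 + (-328 + (1 - 17/11))/4 = -2 + (-328 - 6/11)/4 = -2 + (¼)*(-3614/11) = -2 - 1807/22 = -1851/22 ≈ -84.136)
b(24) - (A + v) = 55 - (-1851/22 + 1147) = 55 - 1*23383/22 = 55 - 23383/22 = -22173/22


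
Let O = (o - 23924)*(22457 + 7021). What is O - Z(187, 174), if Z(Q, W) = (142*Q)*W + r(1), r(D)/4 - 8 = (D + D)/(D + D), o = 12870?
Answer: -330470244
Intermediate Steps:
r(D) = 36 (r(D) = 32 + 4*((D + D)/(D + D)) = 32 + 4*((2*D)/((2*D))) = 32 + 4*((2*D)*(1/(2*D))) = 32 + 4*1 = 32 + 4 = 36)
Z(Q, W) = 36 + 142*Q*W (Z(Q, W) = (142*Q)*W + 36 = 142*Q*W + 36 = 36 + 142*Q*W)
O = -325849812 (O = (12870 - 23924)*(22457 + 7021) = -11054*29478 = -325849812)
O - Z(187, 174) = -325849812 - (36 + 142*187*174) = -325849812 - (36 + 4620396) = -325849812 - 1*4620432 = -325849812 - 4620432 = -330470244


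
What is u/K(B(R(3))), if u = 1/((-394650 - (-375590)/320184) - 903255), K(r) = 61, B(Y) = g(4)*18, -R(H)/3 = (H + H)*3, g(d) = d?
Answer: -160092/12674825187365 ≈ -1.2631e-8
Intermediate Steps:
R(H) = -18*H (R(H) = -3*(H + H)*3 = -3*2*H*3 = -18*H)
B(Y) = 72 (B(Y) = 4*18 = 72)
u = -160092/207784019465 (u = 1/((-394650 - (-375590)/320184) - 903255) = 1/((-394650 - 1*(-187795/160092)) - 903255) = 1/((-394650 + 187795/160092) - 903255) = 1/(-63180120005/160092 - 903255) = 1/(-207784019465/160092) = -160092/207784019465 ≈ -7.7047e-7)
u/K(B(R(3))) = -160092/207784019465/61 = -160092/207784019465*1/61 = -160092/12674825187365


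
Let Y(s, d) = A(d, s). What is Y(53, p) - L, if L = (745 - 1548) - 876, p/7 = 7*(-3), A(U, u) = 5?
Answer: 1684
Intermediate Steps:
p = -147 (p = 7*(7*(-3)) = 7*(-21) = -147)
Y(s, d) = 5
L = -1679 (L = -803 - 876 = -1679)
Y(53, p) - L = 5 - 1*(-1679) = 5 + 1679 = 1684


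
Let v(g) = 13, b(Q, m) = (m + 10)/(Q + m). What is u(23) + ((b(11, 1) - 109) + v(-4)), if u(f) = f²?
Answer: 5207/12 ≈ 433.92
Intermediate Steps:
b(Q, m) = (10 + m)/(Q + m)
u(23) + ((b(11, 1) - 109) + v(-4)) = 23² + (((10 + 1)/(11 + 1) - 109) + 13) = 529 + ((11/12 - 109) + 13) = 529 + (-1297/12 + 13) = 529 - 1141/12 = 5207/12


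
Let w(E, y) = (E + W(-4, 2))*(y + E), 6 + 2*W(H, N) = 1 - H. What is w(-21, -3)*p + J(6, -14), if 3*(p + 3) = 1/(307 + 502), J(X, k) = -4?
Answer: -1255396/809 ≈ -1551.8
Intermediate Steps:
W(H, N) = -5/2 - H/2 (W(H, N) = -3 + (1 - H)/2 = -3 + (½ - H/2) = -5/2 - H/2)
w(E, y) = (-½ + E)*(E + y) (w(E, y) = (E + (-5/2 - ½*(-4)))*(y + E) = (E + (-5/2 + 2))*(E + y) = (E - ½)*(E + y) = (-½ + E)*(E + y))
p = -7280/2427 (p = -3 + 1/(3*(307 + 502)) = -3 + (⅓)/809 = -3 + (⅓)*(1/809) = -3 + 1/2427 = -7280/2427 ≈ -2.9996)
w(-21, -3)*p + J(6, -14) = ((-21)² - ½*(-21) - ½*(-3) - 21*(-3))*(-7280/2427) - 4 = (441 + 21/2 + 3/2 + 63)*(-7280/2427) - 4 = 516*(-7280/2427) - 4 = -1252160/809 - 4 = -1255396/809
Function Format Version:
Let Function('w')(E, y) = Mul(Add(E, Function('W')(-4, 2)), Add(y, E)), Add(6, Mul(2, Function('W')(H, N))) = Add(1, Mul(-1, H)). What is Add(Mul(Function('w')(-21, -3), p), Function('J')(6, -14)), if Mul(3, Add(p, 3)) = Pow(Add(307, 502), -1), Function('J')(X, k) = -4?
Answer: Rational(-1255396, 809) ≈ -1551.8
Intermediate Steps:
Function('W')(H, N) = Add(Rational(-5, 2), Mul(Rational(-1, 2), H)) (Function('W')(H, N) = Add(-3, Mul(Rational(1, 2), Add(1, Mul(-1, H)))) = Add(-3, Add(Rational(1, 2), Mul(Rational(-1, 2), H))) = Add(Rational(-5, 2), Mul(Rational(-1, 2), H)))
Function('w')(E, y) = Mul(Add(Rational(-1, 2), E), Add(E, y)) (Function('w')(E, y) = Mul(Add(E, Add(Rational(-5, 2), Mul(Rational(-1, 2), -4))), Add(y, E)) = Mul(Add(E, Add(Rational(-5, 2), 2)), Add(E, y)) = Mul(Add(E, Rational(-1, 2)), Add(E, y)) = Mul(Add(Rational(-1, 2), E), Add(E, y)))
p = Rational(-7280, 2427) (p = Add(-3, Mul(Rational(1, 3), Pow(Add(307, 502), -1))) = Add(-3, Mul(Rational(1, 3), Pow(809, -1))) = Add(-3, Mul(Rational(1, 3), Rational(1, 809))) = Add(-3, Rational(1, 2427)) = Rational(-7280, 2427) ≈ -2.9996)
Add(Mul(Function('w')(-21, -3), p), Function('J')(6, -14)) = Add(Mul(Add(Pow(-21, 2), Mul(Rational(-1, 2), -21), Mul(Rational(-1, 2), -3), Mul(-21, -3)), Rational(-7280, 2427)), -4) = Add(Mul(Add(441, Rational(21, 2), Rational(3, 2), 63), Rational(-7280, 2427)), -4) = Add(Mul(516, Rational(-7280, 2427)), -4) = Add(Rational(-1252160, 809), -4) = Rational(-1255396, 809)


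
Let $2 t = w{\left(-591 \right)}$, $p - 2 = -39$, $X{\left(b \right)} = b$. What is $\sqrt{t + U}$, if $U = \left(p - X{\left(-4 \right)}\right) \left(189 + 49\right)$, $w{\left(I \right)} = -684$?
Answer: $2 i \sqrt{2049} \approx 90.532 i$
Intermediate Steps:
$p = -37$ ($p = 2 - 39 = -37$)
$t = -342$ ($t = \frac{1}{2} \left(-684\right) = -342$)
$U = -7854$ ($U = \left(-37 - -4\right) \left(189 + 49\right) = \left(-37 + 4\right) 238 = \left(-33\right) 238 = -7854$)
$\sqrt{t + U} = \sqrt{-342 - 7854} = \sqrt{-8196} = 2 i \sqrt{2049}$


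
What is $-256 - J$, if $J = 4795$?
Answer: $-5051$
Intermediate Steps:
$-256 - J = -256 - 4795 = -5051$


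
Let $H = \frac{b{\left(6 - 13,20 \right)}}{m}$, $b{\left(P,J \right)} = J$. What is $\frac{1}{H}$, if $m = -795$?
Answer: $- \frac{159}{4} \approx -39.75$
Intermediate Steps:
$H = - \frac{4}{159}$ ($H = \frac{20}{-795} = 20 \left(- \frac{1}{795}\right) = - \frac{4}{159} \approx -0.025157$)
$\frac{1}{H} = \frac{1}{- \frac{4}{159}} = - \frac{159}{4}$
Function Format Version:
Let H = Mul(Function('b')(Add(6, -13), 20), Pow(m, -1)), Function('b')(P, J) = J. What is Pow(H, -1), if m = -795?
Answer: Rational(-159, 4) ≈ -39.750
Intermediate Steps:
H = Rational(-4, 159) (H = Mul(20, Pow(-795, -1)) = Mul(20, Rational(-1, 795)) = Rational(-4, 159) ≈ -0.025157)
Pow(H, -1) = Pow(Rational(-4, 159), -1) = Rational(-159, 4)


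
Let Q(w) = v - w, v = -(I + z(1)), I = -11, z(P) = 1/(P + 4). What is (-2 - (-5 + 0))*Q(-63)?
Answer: 1107/5 ≈ 221.40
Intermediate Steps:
z(P) = 1/(4 + P)
v = 54/5 (v = -(-11 + 1/(4 + 1)) = -(-11 + 1/5) = -(-11 + ⅕) = -1*(-54/5) = 54/5 ≈ 10.800)
Q(w) = 54/5 - w
(-2 - (-5 + 0))*Q(-63) = (-2 - (-5 + 0))*(54/5 - 1*(-63)) = (-2 - 1*(-5))*(54/5 + 63) = (-2 + 5)*(369/5) = 3*(369/5) = 1107/5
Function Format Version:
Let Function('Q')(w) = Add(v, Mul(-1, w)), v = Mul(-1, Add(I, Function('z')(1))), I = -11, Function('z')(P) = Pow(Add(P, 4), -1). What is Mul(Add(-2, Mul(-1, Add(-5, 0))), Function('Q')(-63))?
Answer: Rational(1107, 5) ≈ 221.40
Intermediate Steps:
Function('z')(P) = Pow(Add(4, P), -1)
v = Rational(54, 5) (v = Mul(-1, Add(-11, Pow(Add(4, 1), -1))) = Mul(-1, Add(-11, Pow(5, -1))) = Mul(-1, Add(-11, Rational(1, 5))) = Mul(-1, Rational(-54, 5)) = Rational(54, 5) ≈ 10.800)
Function('Q')(w) = Add(Rational(54, 5), Mul(-1, w))
Mul(Add(-2, Mul(-1, Add(-5, 0))), Function('Q')(-63)) = Mul(Add(-2, Mul(-1, Add(-5, 0))), Add(Rational(54, 5), Mul(-1, -63))) = Mul(Add(-2, Mul(-1, -5)), Add(Rational(54, 5), 63)) = Mul(Add(-2, 5), Rational(369, 5)) = Mul(3, Rational(369, 5)) = Rational(1107, 5)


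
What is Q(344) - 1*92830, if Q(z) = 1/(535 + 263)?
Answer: -74078339/798 ≈ -92830.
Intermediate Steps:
Q(z) = 1/798
Q(344) - 1*92830 = 1/798 - 1*92830 = 1/798 - 92830 = -74078339/798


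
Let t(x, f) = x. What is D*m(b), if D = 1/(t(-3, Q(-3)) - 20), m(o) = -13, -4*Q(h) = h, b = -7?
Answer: 13/23 ≈ 0.56522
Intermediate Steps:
Q(h) = -h/4
D = -1/23 (D = 1/(-3 - 20) = 1/(-23) = -1/23 ≈ -0.043478)
D*m(b) = -1/23*(-13) = 13/23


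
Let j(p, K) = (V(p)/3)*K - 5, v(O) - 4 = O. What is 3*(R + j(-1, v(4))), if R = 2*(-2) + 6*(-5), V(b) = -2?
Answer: -133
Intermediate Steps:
v(O) = 4 + O
R = -34 (R = -4 - 30 = -34)
j(p, K) = -5 - 2*K/3 (j(p, K) = (-2/3)*K - 5 = (-2*1/3)*K - 5 = -2*K/3 - 5 = -5 - 2*K/3)
3*(R + j(-1, v(4))) = 3*(-34 + (-5 - 2*(4 + 4)/3)) = 3*(-34 + (-5 - 2/3*8)) = 3*(-34 + (-5 - 16/3)) = 3*(-34 - 31/3) = 3*(-133/3) = -133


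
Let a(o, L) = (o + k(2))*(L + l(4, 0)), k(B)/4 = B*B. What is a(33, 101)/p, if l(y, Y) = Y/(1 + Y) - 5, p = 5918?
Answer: 2352/2959 ≈ 0.79486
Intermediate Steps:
l(y, Y) = -5 + Y/(1 + Y) (l(y, Y) = Y/(1 + Y) - 5 = -5 + Y/(1 + Y))
k(B) = 4*B² (k(B) = 4*(B*B) = 4*B²)
a(o, L) = (-5 + L)*(16 + o) (a(o, L) = (o + 4*2²)*(L + (-5 - 4*0)/(1 + 0)) = (o + 4*4)*(L + (-5 + 0)/1) = (o + 16)*(L + 1*(-5)) = (16 + o)*(L - 5) = (16 + o)*(-5 + L) = (-5 + L)*(16 + o))
a(33, 101)/p = (-80 - 5*33 + 16*101 + 101*33)/5918 = (-80 - 165 + 1616 + 3333)*(1/5918) = 4704*(1/5918) = 2352/2959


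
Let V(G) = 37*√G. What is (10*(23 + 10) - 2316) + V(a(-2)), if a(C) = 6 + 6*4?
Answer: -1986 + 37*√30 ≈ -1783.3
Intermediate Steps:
a(C) = 30 (a(C) = 6 + 24 = 30)
(10*(23 + 10) - 2316) + V(a(-2)) = (10*(23 + 10) - 2316) + 37*√30 = (10*33 - 2316) + 37*√30 = (330 - 2316) + 37*√30 = -1986 + 37*√30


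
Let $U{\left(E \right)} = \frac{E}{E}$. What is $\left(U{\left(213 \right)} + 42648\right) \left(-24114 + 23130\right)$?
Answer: $-41966616$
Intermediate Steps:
$U{\left(E \right)} = 1$
$\left(U{\left(213 \right)} + 42648\right) \left(-24114 + 23130\right) = \left(1 + 42648\right) \left(-24114 + 23130\right) = 42649 \left(-984\right) = -41966616$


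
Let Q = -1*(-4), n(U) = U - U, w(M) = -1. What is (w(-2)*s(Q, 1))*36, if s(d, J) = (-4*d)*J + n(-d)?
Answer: 576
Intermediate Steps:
n(U) = 0
Q = 4
s(d, J) = -4*J*d (s(d, J) = (-4*d)*J + 0 = -4*J*d + 0 = -4*J*d)
(w(-2)*s(Q, 1))*36 = -(-4)*4*36 = -1*(-16)*36 = 16*36 = 576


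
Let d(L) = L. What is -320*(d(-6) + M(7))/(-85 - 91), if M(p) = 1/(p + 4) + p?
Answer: 240/121 ≈ 1.9835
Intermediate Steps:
M(p) = p + 1/(4 + p) (M(p) = 1/(4 + p) + p = p + 1/(4 + p))
-320*(d(-6) + M(7))/(-85 - 91) = -320*(-6 + (1 + 7² + 4*7)/(4 + 7))/(-85 - 91) = -320*(-6 + (1 + 49 + 28)/11)/(-176) = -320*(-6 + (1/11)*78)*(-1)/176 = -320*(-6 + 78/11)*(-1)/176 = -3840*(-1)/(11*176) = -320*(-3/484) = 240/121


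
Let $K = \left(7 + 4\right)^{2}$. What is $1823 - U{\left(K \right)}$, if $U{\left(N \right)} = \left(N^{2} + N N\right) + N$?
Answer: $-27580$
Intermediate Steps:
$K = 121$ ($K = 11^{2} = 121$)
$U{\left(N \right)} = N + 2 N^{2}$ ($U{\left(N \right)} = \left(N^{2} + N^{2}\right) + N = 2 N^{2} + N = N + 2 N^{2}$)
$1823 - U{\left(K \right)} = 1823 - 121 \left(1 + 2 \cdot 121\right) = 1823 - 121 \left(1 + 242\right) = 1823 - 121 \cdot 243 = 1823 - 29403 = -27580$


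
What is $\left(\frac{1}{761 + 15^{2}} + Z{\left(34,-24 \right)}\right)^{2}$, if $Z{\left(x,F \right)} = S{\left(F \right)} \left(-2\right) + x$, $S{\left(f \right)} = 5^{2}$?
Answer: $\frac{248850625}{972196} \approx 255.97$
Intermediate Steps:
$S{\left(f \right)} = 25$
$Z{\left(x,F \right)} = -50 + x$ ($Z{\left(x,F \right)} = 25 \left(-2\right) + x = -50 + x$)
$\left(\frac{1}{761 + 15^{2}} + Z{\left(34,-24 \right)}\right)^{2} = \left(\frac{1}{761 + 15^{2}} + \left(-50 + 34\right)\right)^{2} = \left(\frac{1}{761 + 225} - 16\right)^{2} = \left(\frac{1}{986} - 16\right)^{2} = \left(- \frac{15775}{986}\right)^{2} = \frac{248850625}{972196}$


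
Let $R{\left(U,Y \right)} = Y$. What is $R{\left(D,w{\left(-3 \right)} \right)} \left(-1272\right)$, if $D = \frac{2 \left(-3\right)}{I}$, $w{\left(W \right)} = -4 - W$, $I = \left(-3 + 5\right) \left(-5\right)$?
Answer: $1272$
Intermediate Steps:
$I = -10$ ($I = 2 \left(-5\right) = -10$)
$D = \frac{3}{5}$ ($D = \frac{2 \left(-3\right)}{-10} = \left(-6\right) \left(- \frac{1}{10}\right) = \frac{3}{5} \approx 0.6$)
$R{\left(D,w{\left(-3 \right)} \right)} \left(-1272\right) = \left(-4 - -3\right) \left(-1272\right) = \left(-4 + 3\right) \left(-1272\right) = \left(-1\right) \left(-1272\right) = 1272$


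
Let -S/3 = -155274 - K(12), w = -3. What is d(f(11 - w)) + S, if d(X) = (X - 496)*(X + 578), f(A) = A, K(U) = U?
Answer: 180514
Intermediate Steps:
d(X) = (-496 + X)*(578 + X)
S = 465858 (S = -3*(-155274 - 1*12) = -3*(-155274 - 12) = -3*(-155286) = 465858)
d(f(11 - w)) + S = (-286688 + (11 - 1*(-3))² + 82*(11 - 1*(-3))) + 465858 = (-286688 + (11 + 3)² + 82*(11 + 3)) + 465858 = (-286688 + 14² + 82*14) + 465858 = (-286688 + 196 + 1148) + 465858 = -285344 + 465858 = 180514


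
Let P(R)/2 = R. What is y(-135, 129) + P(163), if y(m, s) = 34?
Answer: 360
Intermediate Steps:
P(R) = 2*R
y(-135, 129) + P(163) = 34 + 2*163 = 34 + 326 = 360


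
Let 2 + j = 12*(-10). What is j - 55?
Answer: -177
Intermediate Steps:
j = -122 (j = -2 + 12*(-10) = -2 - 120 = -122)
j - 55 = -122 - 55 = -177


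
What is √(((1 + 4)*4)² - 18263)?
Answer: I*√17863 ≈ 133.65*I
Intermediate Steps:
√(((1 + 4)*4)² - 18263) = √((5*4)² - 18263) = √(20² - 18263) = √(400 - 18263) = √(-17863) = I*√17863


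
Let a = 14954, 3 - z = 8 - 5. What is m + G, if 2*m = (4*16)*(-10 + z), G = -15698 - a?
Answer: -30972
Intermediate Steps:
z = 0 (z = 3 - (8 - 5) = 3 - 1*3 = 3 - 3 = 0)
G = -30652 (G = -15698 - 1*14954 = -15698 - 14954 = -30652)
m = -320 (m = ((4*16)*(-10 + 0))/2 = (64*(-10))/2 = (½)*(-640) = -320)
m + G = -320 - 30652 = -30972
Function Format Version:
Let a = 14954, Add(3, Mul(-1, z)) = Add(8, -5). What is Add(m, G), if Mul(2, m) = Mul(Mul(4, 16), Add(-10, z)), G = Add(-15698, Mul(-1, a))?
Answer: -30972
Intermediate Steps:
z = 0 (z = Add(3, Mul(-1, Add(8, -5))) = Add(3, Mul(-1, 3)) = Add(3, -3) = 0)
G = -30652 (G = Add(-15698, Mul(-1, 14954)) = Add(-15698, -14954) = -30652)
m = -320 (m = Mul(Rational(1, 2), Mul(Mul(4, 16), Add(-10, 0))) = Mul(Rational(1, 2), Mul(64, -10)) = Mul(Rational(1, 2), -640) = -320)
Add(m, G) = Add(-320, -30652) = -30972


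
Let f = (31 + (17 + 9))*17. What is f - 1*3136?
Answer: -2167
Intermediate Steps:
f = 969 (f = (31 + 26)*17 = 57*17 = 969)
f - 1*3136 = 969 - 1*3136 = 969 - 3136 = -2167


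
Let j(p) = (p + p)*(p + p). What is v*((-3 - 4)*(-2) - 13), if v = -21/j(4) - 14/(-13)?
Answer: 623/832 ≈ 0.74880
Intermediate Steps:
j(p) = 4*p² (j(p) = (2*p)*(2*p) = 4*p²)
v = 623/832 (v = -21/(4*4²) - 14/(-13) = -21/(4*16) - 14*(-1/13) = -21/64 + 14/13 = 623/832 ≈ 0.74880)
v*((-3 - 4)*(-2) - 13) = 623*((-3 - 4)*(-2) - 13)/832 = 623*(-7*(-2) - 13)/832 = 623*(14 - 13)/832 = (623/832)*1 = 623/832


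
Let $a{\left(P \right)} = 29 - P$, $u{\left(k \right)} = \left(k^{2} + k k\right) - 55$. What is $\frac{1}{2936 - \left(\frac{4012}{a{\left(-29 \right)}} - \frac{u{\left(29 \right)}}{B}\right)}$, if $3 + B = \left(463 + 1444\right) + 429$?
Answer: $\frac{67657}{194008137} \approx 0.00034873$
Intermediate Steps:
$u{\left(k \right)} = -55 + 2 k^{2}$ ($u{\left(k \right)} = \left(k^{2} + k^{2}\right) - 55 = 2 k^{2} - 55 = -55 + 2 k^{2}$)
$B = 2333$ ($B = -3 + \left(\left(463 + 1444\right) + 429\right) = -3 + \left(1907 + 429\right) = -3 + 2336 = 2333$)
$\frac{1}{2936 - \left(\frac{4012}{a{\left(-29 \right)}} - \frac{u{\left(29 \right)}}{B}\right)} = \frac{1}{2936 + \left(\frac{-55 + 2 \cdot 29^{2}}{2333} - \frac{4012}{29 - -29}\right)} = \frac{1}{2936 + \left(\left(-55 + 2 \cdot 841\right) \frac{1}{2333} - \frac{4012}{29 + 29}\right)} = \frac{1}{2936 - \left(\frac{2006}{29} - \left(-55 + 1682\right) \frac{1}{2333}\right)} = \frac{1}{2936 + \left(1627 \cdot \frac{1}{2333} - \frac{2006}{29}\right)} = \frac{1}{2936 + \left(\frac{1627}{2333} - \frac{2006}{29}\right)} = \frac{1}{2936 - \frac{4632815}{67657}} = \frac{1}{\frac{194008137}{67657}} = \frac{67657}{194008137}$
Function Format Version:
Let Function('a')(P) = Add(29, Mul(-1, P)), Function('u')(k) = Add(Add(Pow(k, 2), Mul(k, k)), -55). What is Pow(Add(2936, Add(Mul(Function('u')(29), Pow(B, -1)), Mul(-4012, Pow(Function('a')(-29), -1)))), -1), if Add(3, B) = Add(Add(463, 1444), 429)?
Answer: Rational(67657, 194008137) ≈ 0.00034873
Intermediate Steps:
Function('u')(k) = Add(-55, Mul(2, Pow(k, 2))) (Function('u')(k) = Add(Add(Pow(k, 2), Pow(k, 2)), -55) = Add(Mul(2, Pow(k, 2)), -55) = Add(-55, Mul(2, Pow(k, 2))))
B = 2333 (B = Add(-3, Add(Add(463, 1444), 429)) = Add(-3, Add(1907, 429)) = Add(-3, 2336) = 2333)
Pow(Add(2936, Add(Mul(Function('u')(29), Pow(B, -1)), Mul(-4012, Pow(Function('a')(-29), -1)))), -1) = Pow(Add(2936, Add(Mul(Add(-55, Mul(2, Pow(29, 2))), Pow(2333, -1)), Mul(-4012, Pow(Add(29, Mul(-1, -29)), -1)))), -1) = Pow(Add(2936, Add(Mul(Add(-55, Mul(2, 841)), Rational(1, 2333)), Mul(-4012, Pow(Add(29, 29), -1)))), -1) = Pow(Add(2936, Add(Mul(Add(-55, 1682), Rational(1, 2333)), Mul(-4012, Pow(58, -1)))), -1) = Pow(Add(2936, Add(Mul(1627, Rational(1, 2333)), Mul(-4012, Rational(1, 58)))), -1) = Pow(Add(2936, Add(Rational(1627, 2333), Rational(-2006, 29))), -1) = Pow(Add(2936, Rational(-4632815, 67657)), -1) = Pow(Rational(194008137, 67657), -1) = Rational(67657, 194008137)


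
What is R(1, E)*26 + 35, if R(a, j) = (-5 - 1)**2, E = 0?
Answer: 971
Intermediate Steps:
R(a, j) = 36 (R(a, j) = (-6)**2 = 36)
R(1, E)*26 + 35 = 36*26 + 35 = 936 + 35 = 971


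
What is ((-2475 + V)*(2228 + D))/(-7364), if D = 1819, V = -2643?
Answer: 10356273/3682 ≈ 2812.7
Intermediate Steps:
((-2475 + V)*(2228 + D))/(-7364) = ((-2475 - 2643)*(2228 + 1819))/(-7364) = -5118*4047*(-1/7364) = -20712546*(-1/7364) = 10356273/3682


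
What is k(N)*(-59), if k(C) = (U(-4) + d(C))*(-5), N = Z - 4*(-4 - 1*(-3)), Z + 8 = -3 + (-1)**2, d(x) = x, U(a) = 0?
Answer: -1770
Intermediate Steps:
Z = -10 (Z = -8 + (-3 + (-1)**2) = -8 + (-3 + 1) = -8 - 2 = -10)
N = -6 (N = -10 - 4*(-4 - 1*(-3)) = -10 - 4*(-4 + 3) = -10 - 4*(-1) = -10 + 4 = -6)
k(C) = -5*C (k(C) = (0 + C)*(-5) = C*(-5) = -5*C)
k(N)*(-59) = -5*(-6)*(-59) = 30*(-59) = -1770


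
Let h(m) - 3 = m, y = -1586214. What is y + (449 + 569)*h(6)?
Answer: -1577052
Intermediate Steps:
h(m) = 3 + m
y + (449 + 569)*h(6) = -1586214 + (449 + 569)*(3 + 6) = -1586214 + 1018*9 = -1586214 + 9162 = -1577052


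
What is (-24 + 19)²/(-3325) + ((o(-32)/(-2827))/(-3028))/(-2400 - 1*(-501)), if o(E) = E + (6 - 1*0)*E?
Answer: -4063926613/540503230113 ≈ -0.0075188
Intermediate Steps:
o(E) = 7*E (o(E) = E + (6 + 0)*E = E + 6*E = 7*E)
(-24 + 19)²/(-3325) + ((o(-32)/(-2827))/(-3028))/(-2400 - 1*(-501)) = (-24 + 19)²/(-3325) + (((7*(-32))/(-2827))/(-3028))/(-2400 - 1*(-501)) = (-5)²*(-1/3325) + (-224*(-1/2827)*(-1/3028))/(-2400 + 501) = 25*(-1/3325) + ((224/2827)*(-1/3028))/(-1899) = -1/133 - 56/2140039*(-1/1899) = -1/133 + 56/4063934061 = -4063926613/540503230113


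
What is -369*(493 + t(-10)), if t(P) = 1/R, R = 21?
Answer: -1273542/7 ≈ -1.8193e+5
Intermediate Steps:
t(P) = 1/21
-369*(493 + t(-10)) = -369*(493 + 1/21) = -369*10354/21 = -1273542/7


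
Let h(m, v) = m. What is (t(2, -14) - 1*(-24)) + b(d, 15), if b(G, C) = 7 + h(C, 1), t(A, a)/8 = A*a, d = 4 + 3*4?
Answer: -178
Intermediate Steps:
d = 16 (d = 4 + 12 = 16)
t(A, a) = 8*A*a (t(A, a) = 8*(A*a) = 8*A*a)
b(G, C) = 7 + C
(t(2, -14) - 1*(-24)) + b(d, 15) = (8*2*(-14) - 1*(-24)) + (7 + 15) = (-224 + 24) + 22 = -200 + 22 = -178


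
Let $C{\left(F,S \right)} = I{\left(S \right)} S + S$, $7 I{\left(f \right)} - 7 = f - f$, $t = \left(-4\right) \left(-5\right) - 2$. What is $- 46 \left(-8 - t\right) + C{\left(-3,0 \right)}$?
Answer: $1196$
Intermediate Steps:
$t = 18$ ($t = 20 - 2 = 18$)
$I{\left(f \right)} = 1$ ($I{\left(f \right)} = 1 + \frac{f - f}{7} = 1 + \frac{1}{7} \cdot 0 = 1 + 0 = 1$)
$C{\left(F,S \right)} = 2 S$ ($C{\left(F,S \right)} = 1 S + S = S + S = 2 S$)
$- 46 \left(-8 - t\right) + C{\left(-3,0 \right)} = - 46 \left(-8 - 18\right) + 2 \cdot 0 = - 46 \left(-8 - 18\right) + 0 = \left(-46\right) \left(-26\right) + 0 = 1196 + 0 = 1196$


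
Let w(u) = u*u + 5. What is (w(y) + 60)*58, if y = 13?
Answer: 13572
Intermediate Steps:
w(u) = 5 + u**2 (w(u) = u**2 + 5 = 5 + u**2)
(w(y) + 60)*58 = ((5 + 13**2) + 60)*58 = ((5 + 169) + 60)*58 = (174 + 60)*58 = 234*58 = 13572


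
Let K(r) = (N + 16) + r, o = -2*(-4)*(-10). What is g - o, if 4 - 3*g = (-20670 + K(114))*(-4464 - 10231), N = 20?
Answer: -301541156/3 ≈ -1.0051e+8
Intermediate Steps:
o = -80 (o = 8*(-10) = -80)
K(r) = 36 + r (K(r) = (20 + 16) + r = 36 + r)
g = -301541396/3 (g = 4/3 - (-20670 + (36 + 114))*(-4464 - 10231)/3 = 4/3 - (-20670 + 150)*(-14695)/3 = 4/3 - (-6840)*(-14695) = 4/3 - 1/3*301541400 = 4/3 - 100513800 = -301541396/3 ≈ -1.0051e+8)
g - o = -301541396/3 - 1*(-80) = -301541396/3 + 80 = -301541156/3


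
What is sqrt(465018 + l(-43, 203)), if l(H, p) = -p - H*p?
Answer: 6*sqrt(13154) ≈ 688.15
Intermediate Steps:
l(H, p) = -p - H*p
sqrt(465018 + l(-43, 203)) = sqrt(465018 - 1*203*(1 - 43)) = sqrt(465018 - 1*203*(-42)) = sqrt(465018 + 8526) = sqrt(473544) = 6*sqrt(13154)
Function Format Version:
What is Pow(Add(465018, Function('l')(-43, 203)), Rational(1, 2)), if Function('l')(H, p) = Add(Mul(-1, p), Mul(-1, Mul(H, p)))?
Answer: Mul(6, Pow(13154, Rational(1, 2))) ≈ 688.15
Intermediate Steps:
Function('l')(H, p) = Add(Mul(-1, p), Mul(-1, H, p))
Pow(Add(465018, Function('l')(-43, 203)), Rational(1, 2)) = Pow(Add(465018, Mul(-1, 203, Add(1, -43))), Rational(1, 2)) = Pow(Add(465018, Mul(-1, 203, -42)), Rational(1, 2)) = Pow(Add(465018, 8526), Rational(1, 2)) = Pow(473544, Rational(1, 2)) = Mul(6, Pow(13154, Rational(1, 2)))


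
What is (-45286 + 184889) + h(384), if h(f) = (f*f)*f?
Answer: 56762707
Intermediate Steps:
h(f) = f³ (h(f) = f²*f = f³)
(-45286 + 184889) + h(384) = (-45286 + 184889) + 384³ = 139603 + 56623104 = 56762707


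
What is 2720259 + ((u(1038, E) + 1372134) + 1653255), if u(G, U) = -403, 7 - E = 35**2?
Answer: 5745245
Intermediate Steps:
E = -1218 (E = 7 - 1*35**2 = 7 - 1*1225 = 7 - 1225 = -1218)
2720259 + ((u(1038, E) + 1372134) + 1653255) = 2720259 + ((-403 + 1372134) + 1653255) = 2720259 + (1371731 + 1653255) = 2720259 + 3024986 = 5745245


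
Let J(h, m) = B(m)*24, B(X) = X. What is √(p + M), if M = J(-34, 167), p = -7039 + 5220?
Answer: √2189 ≈ 46.787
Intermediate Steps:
J(h, m) = 24*m (J(h, m) = m*24 = 24*m)
p = -1819
M = 4008 (M = 24*167 = 4008)
√(p + M) = √(-1819 + 4008) = √2189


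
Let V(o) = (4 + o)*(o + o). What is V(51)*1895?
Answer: 10630950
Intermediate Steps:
V(o) = 2*o*(4 + o) (V(o) = (4 + o)*(2*o) = 2*o*(4 + o))
V(51)*1895 = (2*51*(4 + 51))*1895 = (2*51*55)*1895 = 5610*1895 = 10630950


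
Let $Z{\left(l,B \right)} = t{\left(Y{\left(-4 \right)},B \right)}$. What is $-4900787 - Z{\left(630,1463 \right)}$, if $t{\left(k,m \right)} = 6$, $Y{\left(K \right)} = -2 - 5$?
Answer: $-4900793$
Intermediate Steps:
$Y{\left(K \right)} = -7$
$Z{\left(l,B \right)} = 6$
$-4900787 - Z{\left(630,1463 \right)} = -4900787 - 6 = -4900793$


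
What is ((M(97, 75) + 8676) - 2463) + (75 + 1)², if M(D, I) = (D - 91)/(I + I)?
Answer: 299726/25 ≈ 11989.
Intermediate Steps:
M(D, I) = (-91 + D)/(2*I) (M(D, I) = (-91 + D)/((2*I)) = (-91 + D)*(1/(2*I)) = (-91 + D)/(2*I))
((M(97, 75) + 8676) - 2463) + (75 + 1)² = (((½)*(-91 + 97)/75 + 8676) - 2463) + (75 + 1)² = (((½)*(1/75)*6 + 8676) - 2463) + 76² = ((1/25 + 8676) - 2463) + 5776 = (216901/25 - 2463) + 5776 = 155326/25 + 5776 = 299726/25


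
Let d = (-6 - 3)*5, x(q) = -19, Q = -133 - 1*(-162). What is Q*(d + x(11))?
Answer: -1856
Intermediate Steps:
Q = 29 (Q = -133 + 162 = 29)
d = -45 (d = -9*5 = -45)
Q*(d + x(11)) = 29*(-45 - 19) = 29*(-64) = -1856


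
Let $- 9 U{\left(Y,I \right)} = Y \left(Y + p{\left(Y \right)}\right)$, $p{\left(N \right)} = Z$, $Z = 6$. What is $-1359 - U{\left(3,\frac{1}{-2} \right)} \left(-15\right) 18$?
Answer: $-2169$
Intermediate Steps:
$p{\left(N \right)} = 6$
$U{\left(Y,I \right)} = - \frac{Y \left(6 + Y\right)}{9}$ ($U{\left(Y,I \right)} = - \frac{Y \left(Y + 6\right)}{9} = - \frac{Y \left(6 + Y\right)}{9}$)
$-1359 - U{\left(3,\frac{1}{-2} \right)} \left(-15\right) 18 = -1359 - \left(- \frac{1}{9}\right) 3 \left(6 + 3\right) \left(-15\right) 18 = -1359 - \left(- \frac{1}{9}\right) 3 \cdot 9 \left(-15\right) 18 = -1359 - \left(-3\right) \left(-15\right) 18 = -1359 - 45 \cdot 18 = -1359 - 810 = -2169$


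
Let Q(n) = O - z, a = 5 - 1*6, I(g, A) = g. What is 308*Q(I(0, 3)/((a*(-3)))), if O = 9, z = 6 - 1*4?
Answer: 2156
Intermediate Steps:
z = 2 (z = 6 - 4 = 2)
a = -1 (a = 5 - 6 = -1)
Q(n) = 7 (Q(n) = 9 - 1*2 = 9 - 2 = 7)
308*Q(I(0, 3)/((a*(-3)))) = 308*7 = 2156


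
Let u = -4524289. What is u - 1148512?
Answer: -5672801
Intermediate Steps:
u - 1148512 = -4524289 - 1148512 = -5672801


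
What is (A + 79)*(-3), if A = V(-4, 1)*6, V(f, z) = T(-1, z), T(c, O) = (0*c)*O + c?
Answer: -219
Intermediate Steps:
T(c, O) = c (T(c, O) = 0*O + c = 0 + c = c)
V(f, z) = -1
A = -6 (A = -1*6 = -6)
(A + 79)*(-3) = (-6 + 79)*(-3) = 73*(-3) = -219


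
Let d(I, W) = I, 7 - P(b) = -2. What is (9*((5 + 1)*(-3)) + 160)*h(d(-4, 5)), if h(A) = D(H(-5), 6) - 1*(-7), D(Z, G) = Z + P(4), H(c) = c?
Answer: -22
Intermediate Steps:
P(b) = 9 (P(b) = 7 - 1*(-2) = 7 + 2 = 9)
D(Z, G) = 9 + Z (D(Z, G) = Z + 9 = 9 + Z)
h(A) = 11 (h(A) = (9 - 5) - 1*(-7) = 4 + 7 = 11)
(9*((5 + 1)*(-3)) + 160)*h(d(-4, 5)) = (9*((5 + 1)*(-3)) + 160)*11 = (9*(6*(-3)) + 160)*11 = (9*(-18) + 160)*11 = (-162 + 160)*11 = -2*11 = -22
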